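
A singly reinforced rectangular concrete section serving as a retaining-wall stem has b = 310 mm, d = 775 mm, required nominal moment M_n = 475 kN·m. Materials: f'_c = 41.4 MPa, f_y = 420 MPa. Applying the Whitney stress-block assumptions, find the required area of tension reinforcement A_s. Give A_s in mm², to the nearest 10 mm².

With M_n = 0.85 f'_c a b (d − a/2), solve the quadratic for a:
a = d − √(d² − 2M_n/(0.85 f'_c b)) = 775 − √(775² − 2 × 475×10⁶/(0.85 × 41.4 × 310)) = 58.38 mm.
A_s = 0.85 f'_c a b / f_y = 0.85 × 41.4 × 58.38 × 310 / 420 = 1516.3 mm².

A_s ≈ 1520 mm²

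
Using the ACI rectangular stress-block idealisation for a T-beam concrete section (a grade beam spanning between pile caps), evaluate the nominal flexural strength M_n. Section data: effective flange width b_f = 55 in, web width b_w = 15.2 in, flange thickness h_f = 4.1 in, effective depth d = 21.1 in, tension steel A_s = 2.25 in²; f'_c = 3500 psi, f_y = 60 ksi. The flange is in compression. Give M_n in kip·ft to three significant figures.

M_n ≈ 233 kip·ft

Tension: T = A_s f_y = 2.25 × 60 = 135 kips.
Try a within the flange: a = T/(0.85 f'_c b_f) = 135/(0.85 × 3.5 × 55) = 0.825 in.
Since a = 0.825 ≤ h_f = 4.1 in, the stress block lies entirely in the flange; analyse as a rectangular beam of width b_f.
M_n = T(d − a/2) = 135 × (21.1 − 0.4125) = 2792.8 kip·in.
M_n = 2792.8/12 = 232.73 kip·ft.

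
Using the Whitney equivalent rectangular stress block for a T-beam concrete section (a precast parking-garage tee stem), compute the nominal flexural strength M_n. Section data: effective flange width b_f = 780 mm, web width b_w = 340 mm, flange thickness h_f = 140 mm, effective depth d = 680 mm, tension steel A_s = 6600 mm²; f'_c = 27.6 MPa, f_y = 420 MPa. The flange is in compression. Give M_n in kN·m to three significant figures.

M_n ≈ 1670 kN·m

Tension: T = A_s f_y = 6600 × 420 = 2772000 N.
Try a within the flange: a = T/(0.85 f'_c b_f) = 2772000/(0.85 × 27.6 × 780) = 151.49 mm.
a = 151.49 > h_f = 140 mm: the block extends into the web. Split into flange-overhang and web parts.
C_f = 0.85 f'_c (b_f − b_w) h_f = 0.85 × 27.6 × (780 − 340) × 140 = 1445136 N.
Remaining web compression depth: a_w = (T − C_f)/(0.85 f'_c b_w) = (2772000 − 1445136)/(0.85 × 27.6 × 340) = 166.35 mm.
M_n = C_f(d − h_f/2) + (T − C_f)(d − a_w/2) = 1445136 × (680 − 70) + 1326864 × (680 − 83.175) = 881.53 + 791.91 = 1673.44 × 10⁶ N·mm.
M_n = 1673.44 kN·m.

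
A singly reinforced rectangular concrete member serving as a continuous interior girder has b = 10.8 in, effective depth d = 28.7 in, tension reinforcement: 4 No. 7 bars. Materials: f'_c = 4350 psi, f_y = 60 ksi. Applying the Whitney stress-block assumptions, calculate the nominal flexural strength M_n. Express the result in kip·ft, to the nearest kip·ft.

A_s = 4 × 0.6 = 2.4 in².
T = A_s f_y = 2.4 × 60 = 144 kips.
a = T/(0.85 f'_c b) = 144/(0.85 × 4.35 × 10.8) = 3.606 in.
M_n = T(d − a/2) = 144 × (28.7 − 1.803) = 3873.2 kip·in = 3873.2/12 = 322.77 kip·ft.

M_n ≈ 323 kip·ft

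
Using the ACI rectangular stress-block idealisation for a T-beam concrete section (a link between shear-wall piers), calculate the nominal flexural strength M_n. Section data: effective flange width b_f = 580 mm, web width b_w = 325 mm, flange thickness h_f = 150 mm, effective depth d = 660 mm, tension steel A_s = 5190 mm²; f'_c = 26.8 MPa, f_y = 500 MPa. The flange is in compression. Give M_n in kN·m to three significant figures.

Tension: T = A_s f_y = 5190 × 500 = 2595000 N.
Try a within the flange: a = T/(0.85 f'_c b_f) = 2595000/(0.85 × 26.8 × 580) = 196.41 mm.
a = 196.41 > h_f = 150 mm: the block extends into the web. Split into flange-overhang and web parts.
C_f = 0.85 f'_c (b_f − b_w) h_f = 0.85 × 26.8 × (580 − 325) × 150 = 871335 N.
Remaining web compression depth: a_w = (T − C_f)/(0.85 f'_c b_w) = (2595000 − 871335)/(0.85 × 26.8 × 325) = 232.82 mm.
M_n = C_f(d − h_f/2) + (T − C_f)(d − a_w/2) = 871335 × (660 − 75) + 1723665 × (660 − 116.41) = 509.73 + 936.97 = 1446.70 × 10⁶ N·mm.
M_n = 1446.70 kN·m.

M_n ≈ 1450 kN·m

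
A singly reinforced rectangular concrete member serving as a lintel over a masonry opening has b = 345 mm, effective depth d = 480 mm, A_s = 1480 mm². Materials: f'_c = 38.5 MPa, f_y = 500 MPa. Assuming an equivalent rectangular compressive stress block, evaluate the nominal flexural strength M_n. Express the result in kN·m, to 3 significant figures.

T = A_s f_y = 1480 × 500 = 740000 N = 740 kN.
From C = T: a = T/(0.85 f'_c b) = 740000/(0.85 × 38.5 × 345) = 65.54 mm.
M_n = T(d − a/2) = 740 kN × (480 − 32.77) mm = 330.95 kN·m.

M_n ≈ 331 kN·m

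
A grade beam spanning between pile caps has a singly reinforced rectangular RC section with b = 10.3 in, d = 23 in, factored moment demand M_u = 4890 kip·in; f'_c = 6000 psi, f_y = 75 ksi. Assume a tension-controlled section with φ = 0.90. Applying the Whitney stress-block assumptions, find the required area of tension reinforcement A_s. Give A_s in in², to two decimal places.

M_n = M_u/φ = 4890/0.90 = 5433.33 kip·in.
From M_n = 0.85 f'_c a b (d − a/2):
a = d − √(d² − 2M_n/(0.85 f'_c b)) = 23 − √(23² − 2 × 5433.33/(0.85 × 6 × 10.3)) = 5.052 in.
A_s = 0.85 f'_c a b / f_y = 0.85 × 6 × 5.052 × 10.3 / 75 = 3.538 in².

A_s ≈ 3.54 in²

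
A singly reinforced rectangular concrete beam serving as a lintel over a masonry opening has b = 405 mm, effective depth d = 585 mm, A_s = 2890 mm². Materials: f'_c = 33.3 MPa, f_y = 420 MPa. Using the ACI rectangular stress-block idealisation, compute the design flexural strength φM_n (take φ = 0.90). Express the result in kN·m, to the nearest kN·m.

T = A_s f_y = 2890 × 420 = 1213800 N = 1213.8 kN.
From C = T: a = T/(0.85 f'_c b) = 1213800/(0.85 × 33.3 × 405) = 105.88 mm.
M_n = T(d − a/2) = 1213.8 kN × (585 − 52.94) mm = 645.81 kN·m.
φM_n = 0.90 × 645.81 = 581.23 kN·m.

φM_n ≈ 581 kN·m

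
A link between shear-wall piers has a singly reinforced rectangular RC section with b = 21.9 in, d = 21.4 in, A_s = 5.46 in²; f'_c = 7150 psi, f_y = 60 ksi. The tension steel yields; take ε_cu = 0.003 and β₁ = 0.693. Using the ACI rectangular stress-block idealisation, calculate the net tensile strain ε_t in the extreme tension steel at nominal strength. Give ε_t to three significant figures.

a = A_s f_y/(0.85 f'_c b) = 2.461 in.
β₁ = 0.693, so c = a/β₁ = 2.461/0.693 = 3.551 in.
From the linear strain diagram with ε_cu = 0.003: ε_t = 0.003 (d − c)/c = 0.003 × (21.4 − 3.551)/3.551 = 0.0151.
Since ε_t ≥ 0.005, the section is tension-controlled.

ε_t ≈ 0.0151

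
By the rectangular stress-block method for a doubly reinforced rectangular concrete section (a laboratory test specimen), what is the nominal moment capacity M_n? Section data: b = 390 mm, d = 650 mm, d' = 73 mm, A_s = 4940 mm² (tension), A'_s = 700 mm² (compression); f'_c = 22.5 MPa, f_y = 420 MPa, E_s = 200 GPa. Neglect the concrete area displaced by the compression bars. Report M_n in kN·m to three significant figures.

Assume both tension and compression steel yield.
Net tension couple steel: A_s − A'_s = 4240 mm².
a = (A_s − A'_s) f_y / (0.85 f'_c b) = 1780800/(0.85 × 22.5 × 390) = 238.75 mm.
c = a/β₁ = 238.75/0.85 = 280.88 mm; ε'_s = 0.003(c − d')/c = 0.0022 ≥ f_y/E_s = 0.0021, so compression steel does yield.
M_n = (A_s − A'_s) f_y (d − a/2) + A'_s f_y (d − d') = [1780800 × (650 − 119.375) + 294000 × (650 − 73)] × 10⁻⁶ = 944.94 + 169.64 = 1114.58 kN·m.

M_n ≈ 1110 kN·m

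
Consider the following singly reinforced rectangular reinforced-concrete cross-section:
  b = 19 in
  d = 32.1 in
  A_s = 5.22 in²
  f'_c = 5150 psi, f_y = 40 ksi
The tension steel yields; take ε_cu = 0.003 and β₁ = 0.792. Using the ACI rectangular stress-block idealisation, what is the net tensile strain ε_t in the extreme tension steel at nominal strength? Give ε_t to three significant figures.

ε_t ≈ 0.0274

a = A_s f_y/(0.85 f'_c b) = 2.510 in.
β₁ = 0.792, so c = a/β₁ = 2.510/0.792 = 3.169 in.
From the linear strain diagram with ε_cu = 0.003: ε_t = 0.003 (d − c)/c = 0.003 × (32.1 − 3.169)/3.169 = 0.0274.
Since ε_t ≥ 0.005, the section is tension-controlled.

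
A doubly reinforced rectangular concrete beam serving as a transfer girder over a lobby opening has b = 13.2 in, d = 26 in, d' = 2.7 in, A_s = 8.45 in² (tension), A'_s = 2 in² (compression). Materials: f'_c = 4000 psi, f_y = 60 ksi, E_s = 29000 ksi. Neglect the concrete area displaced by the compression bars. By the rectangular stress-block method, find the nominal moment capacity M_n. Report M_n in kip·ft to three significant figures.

Assume both steels yield.
a = (A_s − A'_s) f_y/(0.85 f'_c b) = (8.45 − 2) × 60/(0.85 × 4 × 13.2) = 8.623 in.
c = a/β₁ = 8.623/0.85 = 10.145 in; ε'_s = 0.003(c − d')/c = 0.0022 ≥ ε_y = 0.0021, so the compression steel yields.
M_n = (A_s − A'_s) f_y (d − a/2) + A'_s f_y (d − d') = 387 × (26 − 4.3115) + 120 × (26 − 2.7) = 8393.4 + 2796.0 = 11189.4 kip·in = 11189.4/12 = 932.45 kip·ft.

M_n ≈ 932 kip·ft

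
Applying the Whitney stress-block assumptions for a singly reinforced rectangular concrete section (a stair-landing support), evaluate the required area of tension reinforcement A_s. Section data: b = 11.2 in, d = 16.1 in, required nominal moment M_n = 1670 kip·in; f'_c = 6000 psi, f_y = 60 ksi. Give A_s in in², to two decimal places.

From M_n = 0.85 f'_c a b (d − a/2):
a = d − √(d² − 2M_n/(0.85 f'_c b)) = 16.1 − √(16.1² − 2 × 1670/(0.85 × 6 × 11.2)) = 1.932 in.
A_s = 0.85 f'_c a b / f_y = 0.85 × 6 × 1.932 × 11.2 / 60 = 1.839 in².

A_s ≈ 1.84 in²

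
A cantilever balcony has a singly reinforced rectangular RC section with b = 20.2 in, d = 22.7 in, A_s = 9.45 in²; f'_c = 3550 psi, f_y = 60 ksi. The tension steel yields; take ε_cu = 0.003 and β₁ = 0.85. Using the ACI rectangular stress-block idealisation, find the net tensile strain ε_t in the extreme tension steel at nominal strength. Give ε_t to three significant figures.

ε_t ≈ 0.00322

a = A_s f_y/(0.85 f'_c b) = 9.302 in.
β₁ = 0.85, so c = a/β₁ = 9.302/0.85 = 10.944 in.
From the linear strain diagram with ε_cu = 0.003: ε_t = 0.003 (d − c)/c = 0.003 × (22.7 − 10.944)/10.944 = 0.00322.
ε_t < 0.004 — the section is over-reinforced for flexure under ACI limits.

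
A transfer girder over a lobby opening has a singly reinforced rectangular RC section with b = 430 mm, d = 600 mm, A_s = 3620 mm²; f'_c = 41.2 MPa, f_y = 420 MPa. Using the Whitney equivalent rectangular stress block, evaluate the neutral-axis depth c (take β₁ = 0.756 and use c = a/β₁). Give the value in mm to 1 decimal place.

c ≈ 133.6 mm

T = A_s f_y = 3620 × 420 = 1520400 N = 1520.4 kN.
Setting C = 0.85 f'_c a b equal to T: a = 1520400/(0.85 × 41.2 × 430) = 100.966 mm.
With β₁ = 0.756, c = a/β₁ = 100.966/0.756 = 133.6 mm.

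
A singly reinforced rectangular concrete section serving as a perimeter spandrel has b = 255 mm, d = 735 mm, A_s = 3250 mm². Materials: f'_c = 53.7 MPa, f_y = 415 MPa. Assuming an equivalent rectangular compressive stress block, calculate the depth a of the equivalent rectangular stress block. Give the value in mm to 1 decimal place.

T = A_s f_y = 3250 × 415 = 1348750 N = 1348.75 kN.
Setting C = 0.85 f'_c a b equal to T: a = 1348750/(0.85 × 53.7 × 255) = 115.9 mm.

a ≈ 115.9 mm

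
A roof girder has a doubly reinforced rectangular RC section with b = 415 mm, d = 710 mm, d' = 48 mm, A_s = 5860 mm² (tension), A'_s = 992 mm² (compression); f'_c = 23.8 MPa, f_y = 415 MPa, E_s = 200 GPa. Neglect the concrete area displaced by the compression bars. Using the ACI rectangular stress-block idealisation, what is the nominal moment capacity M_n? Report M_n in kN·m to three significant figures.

Assume both tension and compression steel yield.
Net tension couple steel: A_s − A'_s = 4868 mm².
a = (A_s − A'_s) f_y / (0.85 f'_c b) = 2020220/(0.85 × 23.8 × 415) = 240.63 mm.
c = a/β₁ = 240.63/0.85 = 283.09 mm; ε'_s = 0.003(c − d')/c = 0.0025 ≥ f_y/E_s = 0.0021, so compression steel does yield.
M_n = (A_s − A'_s) f_y (d − a/2) + A'_s f_y (d − d') = [2020220 × (710 − 120.315) + 411680 × (710 − 48)] × 10⁻⁶ = 1191.29 + 272.53 = 1463.82 kN·m.

M_n ≈ 1460 kN·m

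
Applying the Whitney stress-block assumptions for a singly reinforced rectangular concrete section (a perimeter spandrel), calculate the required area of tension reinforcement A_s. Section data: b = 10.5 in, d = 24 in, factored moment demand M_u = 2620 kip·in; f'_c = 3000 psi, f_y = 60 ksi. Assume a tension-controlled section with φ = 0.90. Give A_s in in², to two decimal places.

M_n = M_u/φ = 2620/0.90 = 2911.11 kip·in.
From M_n = 0.85 f'_c a b (d − a/2):
a = d − √(d² − 2M_n/(0.85 f'_c b)) = 24 − √(24² − 2 × 2911.11/(0.85 × 3 × 10.5)) = 5.065 in.
A_s = 0.85 f'_c a b / f_y = 0.85 × 3 × 5.065 × 10.5 / 60 = 2.260 in².

A_s ≈ 2.26 in²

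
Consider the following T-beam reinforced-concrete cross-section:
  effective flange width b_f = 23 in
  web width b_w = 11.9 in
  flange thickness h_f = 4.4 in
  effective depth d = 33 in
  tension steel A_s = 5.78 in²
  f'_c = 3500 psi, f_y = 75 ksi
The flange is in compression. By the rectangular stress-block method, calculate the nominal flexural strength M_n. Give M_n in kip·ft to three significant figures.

Tension: T = A_s f_y = 5.78 × 75 = 433.5 kips.
Try a within the flange: a = T/(0.85 f'_c b_f) = 433.5/(0.85 × 3.5 × 23) = 6.335 in.
a = 6.335 > h_f = 4.4 in: the block extends into the web. Split into flange-overhang and web parts.
C_f = 0.85 f'_c (b_f − b_w) h_f = 0.85 × 3.5 × (23 − 11.9) × 4.4 = 145.3 kips.
Remaining web compression depth: a_w = (T − C_f)/(0.85 f'_c b_w) = (433.5 − 145.3)/(0.85 × 3.5 × 11.9) = 8.141 in.
M_n = C_f(d − h_f/2) + (T − C_f)(d − a_w/2) = 145.3 × (33 − 2.2) + 288.2 × (33 − 4.0705) = 4475.2 + 8337.5 = 12812.7 kip·in.
M_n = 12812.7/12 = 1067.73 kip·ft.

M_n ≈ 1070 kip·ft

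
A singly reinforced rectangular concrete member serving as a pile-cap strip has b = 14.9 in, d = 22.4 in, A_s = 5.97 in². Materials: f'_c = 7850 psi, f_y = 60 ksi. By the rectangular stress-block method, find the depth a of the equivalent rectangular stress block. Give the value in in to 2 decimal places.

a ≈ 3.60 in

T = A_s f_y = 5.97 × 60 = 358.2 kips.
a = T/(0.85 f'_c b) = 358.2/(0.85 × 7.85 × 14.9) = 3.60 in.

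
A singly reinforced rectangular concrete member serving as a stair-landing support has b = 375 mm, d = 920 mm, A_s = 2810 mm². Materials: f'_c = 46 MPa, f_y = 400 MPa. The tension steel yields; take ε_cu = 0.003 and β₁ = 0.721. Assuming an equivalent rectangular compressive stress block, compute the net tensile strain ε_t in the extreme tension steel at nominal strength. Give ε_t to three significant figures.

a = A_s f_y/(0.85 f'_c b) = 76.66 mm.
β₁ = 0.721, so c = a/β₁ = 76.66/0.721 = 106.32 mm.
From the linear strain diagram with ε_cu = 0.003: ε_t = 0.003 (d − c)/c = 0.003 × (920 − 106.32)/106.32 = 0.0230.
Since ε_t ≥ 0.005, the section is tension-controlled.

ε_t ≈ 0.0230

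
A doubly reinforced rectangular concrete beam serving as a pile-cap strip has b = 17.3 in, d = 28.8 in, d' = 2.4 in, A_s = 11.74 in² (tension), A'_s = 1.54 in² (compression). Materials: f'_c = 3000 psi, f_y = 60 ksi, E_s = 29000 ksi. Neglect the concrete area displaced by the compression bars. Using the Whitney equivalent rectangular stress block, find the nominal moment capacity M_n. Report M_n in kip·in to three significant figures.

Assume both steels yield.
a = (A_s − A'_s) f_y/(0.85 f'_c b) = (11.74 − 1.54) × 60/(0.85 × 3 × 17.3) = 13.873 in.
c = a/β₁ = 13.873/0.85 = 16.321 in; ε'_s = 0.003(c − d')/c = 0.0026 ≥ ε_y = 0.0021, so the compression steel yields.
M_n = (A_s − A'_s) f_y (d − a/2) + A'_s f_y (d − d') = 612 × (28.8 − 6.9365) + 92.4 × (28.8 − 2.4) = 13380.5 + 2439.4 = 15819.9 kip·in.

M_n ≈ 15800 kip·in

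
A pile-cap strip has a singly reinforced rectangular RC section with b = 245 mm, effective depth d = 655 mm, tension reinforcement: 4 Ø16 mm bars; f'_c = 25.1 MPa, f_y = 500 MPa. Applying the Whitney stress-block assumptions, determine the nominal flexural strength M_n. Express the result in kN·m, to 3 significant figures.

A_s = 4 × 201 = 804 mm².
T = A_s f_y = 804 × 500 = 402000 N = 402 kN.
From C = T: a = T/(0.85 f'_c b) = 402000/(0.85 × 25.1 × 245) = 76.91 mm.
M_n = T(d − a/2) = 402 kN × (655 − 38.455) mm = 247.85 kN·m.

M_n ≈ 248 kN·m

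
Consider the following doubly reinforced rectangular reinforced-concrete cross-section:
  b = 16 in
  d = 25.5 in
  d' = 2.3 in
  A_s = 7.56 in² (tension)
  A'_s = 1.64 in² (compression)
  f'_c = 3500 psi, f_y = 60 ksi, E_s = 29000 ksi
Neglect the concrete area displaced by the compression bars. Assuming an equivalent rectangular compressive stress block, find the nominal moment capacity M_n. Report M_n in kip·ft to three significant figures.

M_n ≈ 835 kip·ft

Assume both steels yield.
a = (A_s − A'_s) f_y/(0.85 f'_c b) = (7.56 − 1.64) × 60/(0.85 × 3.5 × 16) = 7.462 in.
c = a/β₁ = 7.462/0.85 = 8.779 in; ε'_s = 0.003(c − d')/c = 0.0022 ≥ ε_y = 0.0021, so the compression steel yields.
M_n = (A_s − A'_s) f_y (d − a/2) + A'_s f_y (d − d') = 355.2 × (25.5 − 3.731) + 98.4 × (25.5 − 2.3) = 7732.3 + 2282.9 = 10015.2 kip·in = 10015.2/12 = 834.60 kip·ft.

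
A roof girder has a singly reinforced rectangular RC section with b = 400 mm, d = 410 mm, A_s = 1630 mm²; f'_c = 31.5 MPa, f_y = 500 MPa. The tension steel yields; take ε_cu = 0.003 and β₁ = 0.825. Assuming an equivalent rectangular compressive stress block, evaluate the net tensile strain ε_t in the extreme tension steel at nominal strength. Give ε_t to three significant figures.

a = A_s f_y/(0.85 f'_c b) = 76.10 mm.
β₁ = 0.825, so c = a/β₁ = 76.10/0.825 = 92.24 mm.
From the linear strain diagram with ε_cu = 0.003: ε_t = 0.003 (d − c)/c = 0.003 × (410 − 92.24)/92.24 = 0.0103.
Since ε_t ≥ 0.005, the section is tension-controlled.

ε_t ≈ 0.0103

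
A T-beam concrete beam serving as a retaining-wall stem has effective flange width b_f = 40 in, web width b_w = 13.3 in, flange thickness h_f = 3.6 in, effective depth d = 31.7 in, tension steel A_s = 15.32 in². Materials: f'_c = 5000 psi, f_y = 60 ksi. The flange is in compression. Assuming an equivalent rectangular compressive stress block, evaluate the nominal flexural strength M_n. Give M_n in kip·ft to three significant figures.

Tension: T = A_s f_y = 15.32 × 60 = 919.2 kips.
Try a within the flange: a = T/(0.85 f'_c b_f) = 919.2/(0.85 × 5 × 40) = 5.407 in.
a = 5.407 > h_f = 3.6 in: the block extends into the web. Split into flange-overhang and web parts.
C_f = 0.85 f'_c (b_f − b_w) h_f = 0.85 × 5 × (40 − 13.3) × 3.6 = 408.5 kips.
Remaining web compression depth: a_w = (T − C_f)/(0.85 f'_c b_w) = (919.2 − 408.5)/(0.85 × 5 × 13.3) = 9.035 in.
M_n = C_f(d − h_f/2) + (T − C_f)(d − a_w/2) = 408.5 × (31.7 − 1.8) + 510.7 × (31.7 − 4.5175) = 12214.2 + 13882.1 = 26096.3 kip·in.
M_n = 26096.3/12 = 2174.69 kip·ft.

M_n ≈ 2170 kip·ft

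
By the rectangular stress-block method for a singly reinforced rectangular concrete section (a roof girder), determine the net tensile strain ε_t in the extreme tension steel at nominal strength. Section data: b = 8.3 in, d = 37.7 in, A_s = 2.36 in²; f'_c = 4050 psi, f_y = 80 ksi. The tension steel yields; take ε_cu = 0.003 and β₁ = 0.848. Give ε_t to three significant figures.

a = A_s f_y/(0.85 f'_c b) = 6.608 in.
β₁ = 0.848, so c = a/β₁ = 6.608/0.848 = 7.792 in.
From the linear strain diagram with ε_cu = 0.003: ε_t = 0.003 (d − c)/c = 0.003 × (37.7 − 7.792)/7.792 = 0.0115.
Since ε_t ≥ 0.005, the section is tension-controlled.

ε_t ≈ 0.0115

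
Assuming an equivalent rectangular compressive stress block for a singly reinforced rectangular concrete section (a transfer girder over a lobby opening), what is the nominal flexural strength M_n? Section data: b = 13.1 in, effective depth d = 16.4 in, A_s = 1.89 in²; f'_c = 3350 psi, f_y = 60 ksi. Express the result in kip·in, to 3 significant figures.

T = A_s f_y = 1.89 × 60 = 113.4 kips.
a = T/(0.85 f'_c b) = 113.4/(0.85 × 3.35 × 13.1) = 3.040 in.
M_n = T(d − a/2) = 113.4 × (16.4 − 1.52) = 1687.4 kip·in.

M_n ≈ 1690 kip·in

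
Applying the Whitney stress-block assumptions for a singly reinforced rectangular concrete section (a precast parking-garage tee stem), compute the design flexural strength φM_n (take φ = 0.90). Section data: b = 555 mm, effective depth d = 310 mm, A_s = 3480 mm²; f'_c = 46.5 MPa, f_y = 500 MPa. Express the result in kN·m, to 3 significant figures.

φM_n ≈ 423 kN·m

T = A_s f_y = 3480 × 500 = 1740000 N = 1740 kN.
From C = T: a = T/(0.85 f'_c b) = 1740000/(0.85 × 46.5 × 555) = 79.32 mm.
M_n = T(d − a/2) = 1740 kN × (310 − 39.66) mm = 470.39 kN·m.
φM_n = 0.90 × 470.39 = 423.35 kN·m.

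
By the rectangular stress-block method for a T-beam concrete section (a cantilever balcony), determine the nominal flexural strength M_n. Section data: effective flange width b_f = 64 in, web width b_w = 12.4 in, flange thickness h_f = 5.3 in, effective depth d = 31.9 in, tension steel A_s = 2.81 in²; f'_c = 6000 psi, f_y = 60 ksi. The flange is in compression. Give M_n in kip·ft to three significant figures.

Tension: T = A_s f_y = 2.81 × 60 = 168.6 kips.
Try a within the flange: a = T/(0.85 f'_c b_f) = 168.6/(0.85 × 6 × 64) = 0.517 in.
Since a = 0.517 ≤ h_f = 5.3 in, the stress block lies entirely in the flange; analyse as a rectangular beam of width b_f.
M_n = T(d − a/2) = 168.6 × (31.9 − 0.2585) = 5334.8 kip·in.
M_n = 5334.8/12 = 444.57 kip·ft.

M_n ≈ 445 kip·ft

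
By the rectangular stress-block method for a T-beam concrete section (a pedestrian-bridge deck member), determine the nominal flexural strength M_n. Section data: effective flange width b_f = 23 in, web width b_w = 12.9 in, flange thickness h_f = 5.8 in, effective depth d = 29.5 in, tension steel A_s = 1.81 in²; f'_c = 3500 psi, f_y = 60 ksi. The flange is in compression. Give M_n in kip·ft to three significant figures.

Tension: T = A_s f_y = 1.81 × 60 = 108.6 kips.
Try a within the flange: a = T/(0.85 f'_c b_f) = 108.6/(0.85 × 3.5 × 23) = 1.587 in.
Since a = 1.587 ≤ h_f = 5.8 in, the stress block lies entirely in the flange; analyse as a rectangular beam of width b_f.
M_n = T(d − a/2) = 108.6 × (29.5 − 0.7935) = 3117.5 kip·in.
M_n = 3117.5/12 = 259.79 kip·ft.

M_n ≈ 260 kip·ft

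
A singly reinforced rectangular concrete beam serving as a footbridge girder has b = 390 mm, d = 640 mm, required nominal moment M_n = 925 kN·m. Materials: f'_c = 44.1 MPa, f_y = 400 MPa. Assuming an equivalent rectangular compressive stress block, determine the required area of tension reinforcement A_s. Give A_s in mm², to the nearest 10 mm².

With M_n = 0.85 f'_c a b (d − a/2), solve the quadratic for a:
a = d − √(d² − 2M_n/(0.85 f'_c b)) = 640 − √(640² − 2 × 925×10⁶/(0.85 × 44.1 × 390)) = 107.97 mm.
A_s = 0.85 f'_c a b / f_y = 0.85 × 44.1 × 107.97 × 390 / 400 = 3946.1 mm².

A_s ≈ 3950 mm²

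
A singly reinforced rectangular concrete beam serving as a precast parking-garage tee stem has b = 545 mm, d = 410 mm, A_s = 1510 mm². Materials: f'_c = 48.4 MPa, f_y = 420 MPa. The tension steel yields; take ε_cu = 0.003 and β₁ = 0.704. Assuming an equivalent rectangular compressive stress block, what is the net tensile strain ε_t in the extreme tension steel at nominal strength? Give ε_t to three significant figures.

a = A_s f_y/(0.85 f'_c b) = 28.29 mm.
β₁ = 0.704, so c = a/β₁ = 28.29/0.704 = 40.18 mm.
From the linear strain diagram with ε_cu = 0.003: ε_t = 0.003 (d − c)/c = 0.003 × (410 − 40.18)/40.18 = 0.0276.
Since ε_t ≥ 0.005, the section is tension-controlled.

ε_t ≈ 0.0276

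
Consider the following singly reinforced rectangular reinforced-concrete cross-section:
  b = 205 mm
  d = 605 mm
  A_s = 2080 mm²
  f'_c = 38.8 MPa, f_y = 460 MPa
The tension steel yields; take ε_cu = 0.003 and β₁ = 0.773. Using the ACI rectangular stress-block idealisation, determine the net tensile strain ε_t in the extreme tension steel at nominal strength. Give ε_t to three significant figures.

a = A_s f_y/(0.85 f'_c b) = 141.52 mm.
β₁ = 0.773, so c = a/β₁ = 141.52/0.773 = 183.08 mm.
From the linear strain diagram with ε_cu = 0.003: ε_t = 0.003 (d − c)/c = 0.003 × (605 − 183.08)/183.08 = 0.00691.
Since ε_t ≥ 0.005, the section is tension-controlled.

ε_t ≈ 0.00691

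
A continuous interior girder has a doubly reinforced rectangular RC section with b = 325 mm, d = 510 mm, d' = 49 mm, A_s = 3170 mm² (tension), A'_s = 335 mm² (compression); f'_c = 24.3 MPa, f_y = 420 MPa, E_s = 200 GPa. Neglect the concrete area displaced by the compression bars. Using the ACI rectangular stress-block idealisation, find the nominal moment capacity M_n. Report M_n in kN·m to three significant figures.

M_n ≈ 567 kN·m

Assume both tension and compression steel yield.
Net tension couple steel: A_s − A'_s = 2835 mm².
a = (A_s − A'_s) f_y / (0.85 f'_c b) = 1190700/(0.85 × 24.3 × 325) = 177.38 mm.
c = a/β₁ = 177.38/0.85 = 208.68 mm; ε'_s = 0.003(c − d')/c = 0.0023 ≥ f_y/E_s = 0.0021, so compression steel does yield.
M_n = (A_s − A'_s) f_y (d − a/2) + A'_s f_y (d − d') = [1190700 × (510 − 88.69) + 140700 × (510 − 49)] × 10⁻⁶ = 501.65 + 64.86 = 566.51 kN·m.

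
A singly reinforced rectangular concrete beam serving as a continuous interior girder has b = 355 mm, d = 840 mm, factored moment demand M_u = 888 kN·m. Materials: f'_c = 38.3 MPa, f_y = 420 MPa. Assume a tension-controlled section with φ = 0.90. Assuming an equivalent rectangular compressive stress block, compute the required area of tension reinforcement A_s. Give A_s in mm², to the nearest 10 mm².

M_n = M_u/φ = 888/0.90 = 986.667 kN·m.
With M_n = 0.85 f'_c a b (d − a/2), solve the quadratic for a:
a = d − √(d² − 2M_n/(0.85 f'_c b)) = 840 − √(840² − 2 × 986.667×10⁶/(0.85 × 38.3 × 355)) = 108.66 mm.
A_s = 0.85 f'_c a b / f_y = 0.85 × 38.3 × 108.66 × 355 / 420 = 2990.0 mm².

A_s ≈ 2990 mm²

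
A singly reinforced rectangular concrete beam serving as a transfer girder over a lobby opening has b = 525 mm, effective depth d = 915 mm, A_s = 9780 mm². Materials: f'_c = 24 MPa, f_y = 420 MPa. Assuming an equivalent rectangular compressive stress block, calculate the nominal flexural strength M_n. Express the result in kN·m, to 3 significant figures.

M_n ≈ 2970 kN·m

T = A_s f_y = 9780 × 420 = 4107600 N = 4107.6 kN.
From C = T: a = T/(0.85 f'_c b) = 4107600/(0.85 × 24 × 525) = 383.53 mm.
M_n = T(d − a/2) = 4107.6 kN × (915 − 191.765) mm = 2970.76 kN·m.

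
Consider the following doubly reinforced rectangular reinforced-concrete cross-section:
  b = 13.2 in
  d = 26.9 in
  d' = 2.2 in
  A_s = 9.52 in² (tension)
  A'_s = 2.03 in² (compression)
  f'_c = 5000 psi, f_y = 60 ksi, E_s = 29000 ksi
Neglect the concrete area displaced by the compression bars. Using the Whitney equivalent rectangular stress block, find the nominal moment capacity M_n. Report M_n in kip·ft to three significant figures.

M_n ≈ 1110 kip·ft

Assume both steels yield.
a = (A_s − A'_s) f_y/(0.85 f'_c b) = (9.52 − 2.03) × 60/(0.85 × 5 × 13.2) = 8.011 in.
c = a/β₁ = 8.011/0.8 = 10.014 in; ε'_s = 0.003(c − d')/c = 0.0023 ≥ ε_y = 0.0021, so the compression steel yields.
M_n = (A_s − A'_s) f_y (d − a/2) + A'_s f_y (d − d') = 449.4 × (26.9 − 4.0055) + 121.8 × (26.9 − 2.2) = 10288.8 + 3008.5 = 13297.3 kip·in = 13297.3/12 = 1108.11 kip·ft.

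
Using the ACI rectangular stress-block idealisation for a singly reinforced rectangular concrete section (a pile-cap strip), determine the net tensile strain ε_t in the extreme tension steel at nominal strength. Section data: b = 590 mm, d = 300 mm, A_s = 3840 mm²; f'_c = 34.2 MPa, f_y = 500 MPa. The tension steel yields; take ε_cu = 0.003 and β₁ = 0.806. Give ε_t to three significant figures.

ε_t ≈ 0.00348

a = A_s f_y/(0.85 f'_c b) = 111.94 mm.
β₁ = 0.806, so c = a/β₁ = 111.94/0.806 = 138.88 mm.
From the linear strain diagram with ε_cu = 0.003: ε_t = 0.003 (d − c)/c = 0.003 × (300 − 138.88)/138.88 = 0.00348.
ε_t < 0.004 — the section is over-reinforced for flexure under ACI limits.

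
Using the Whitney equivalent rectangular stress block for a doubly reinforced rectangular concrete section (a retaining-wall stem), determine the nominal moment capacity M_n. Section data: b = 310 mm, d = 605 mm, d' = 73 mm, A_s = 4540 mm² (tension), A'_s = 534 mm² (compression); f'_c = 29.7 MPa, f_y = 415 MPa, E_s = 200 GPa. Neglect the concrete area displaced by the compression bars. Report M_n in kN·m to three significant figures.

Assume both tension and compression steel yield.
Net tension couple steel: A_s − A'_s = 4006 mm².
a = (A_s − A'_s) f_y / (0.85 f'_c b) = 1662490/(0.85 × 29.7 × 310) = 212.43 mm.
c = a/β₁ = 212.43/0.838 = 253.50 mm; ε'_s = 0.003(c − d')/c = 0.0021 ≥ f_y/E_s = 0.0021, so compression steel does yield.
M_n = (A_s − A'_s) f_y (d − a/2) + A'_s f_y (d − d') = [1662490 × (605 − 106.215) + 221610 × (605 − 73)] × 10⁻⁶ = 829.23 + 117.90 = 947.13 kN·m.

M_n ≈ 947 kN·m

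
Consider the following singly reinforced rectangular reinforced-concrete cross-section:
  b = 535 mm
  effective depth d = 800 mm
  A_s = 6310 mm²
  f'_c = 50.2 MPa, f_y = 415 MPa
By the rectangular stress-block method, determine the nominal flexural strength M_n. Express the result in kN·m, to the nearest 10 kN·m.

M_n ≈ 1940 kN·m

T = A_s f_y = 6310 × 415 = 2618650 N = 2618.65 kN.
From C = T: a = T/(0.85 f'_c b) = 2618650/(0.85 × 50.2 × 535) = 114.71 mm.
M_n = T(d − a/2) = 2618.65 kN × (800 − 57.355) mm = 1944.73 kN·m.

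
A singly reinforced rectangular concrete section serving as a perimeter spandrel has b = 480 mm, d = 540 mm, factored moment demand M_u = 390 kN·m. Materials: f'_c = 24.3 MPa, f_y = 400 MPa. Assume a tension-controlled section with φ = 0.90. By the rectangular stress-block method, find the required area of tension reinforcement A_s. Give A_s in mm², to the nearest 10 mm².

M_n = M_u/φ = 390/0.90 = 433.333 kN·m.
With M_n = 0.85 f'_c a b (d − a/2), solve the quadratic for a:
a = d − √(d² − 2M_n/(0.85 f'_c b)) = 540 − √(540² − 2 × 433.333×10⁶/(0.85 × 24.3 × 480)) = 88.13 mm.
A_s = 0.85 f'_c a b / f_y = 0.85 × 24.3 × 88.13 × 480 / 400 = 2184.4 mm².

A_s ≈ 2180 mm²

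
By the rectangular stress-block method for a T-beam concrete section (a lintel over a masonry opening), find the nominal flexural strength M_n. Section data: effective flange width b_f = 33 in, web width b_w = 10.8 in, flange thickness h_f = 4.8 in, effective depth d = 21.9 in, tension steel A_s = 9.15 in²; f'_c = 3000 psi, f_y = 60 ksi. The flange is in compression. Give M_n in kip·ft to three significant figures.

Tension: T = A_s f_y = 9.15 × 60 = 549 kips.
Try a within the flange: a = T/(0.85 f'_c b_f) = 549/(0.85 × 3 × 33) = 6.524 in.
a = 6.524 > h_f = 4.8 in: the block extends into the web. Split into flange-overhang and web parts.
C_f = 0.85 f'_c (b_f − b_w) h_f = 0.85 × 3 × (33 − 10.8) × 4.8 = 271.7 kips.
Remaining web compression depth: a_w = (T − C_f)/(0.85 f'_c b_w) = (549 − 271.7)/(0.85 × 3 × 10.8) = 10.069 in.
M_n = C_f(d − h_f/2) + (T − C_f)(d − a_w/2) = 271.7 × (21.9 − 2.4) + 277.3 × (21.9 − 5.0345) = 5298.2 + 4676.8 = 9975.0 kip·in.
M_n = 9975.0/12 = 831.25 kip·ft.

M_n ≈ 831 kip·ft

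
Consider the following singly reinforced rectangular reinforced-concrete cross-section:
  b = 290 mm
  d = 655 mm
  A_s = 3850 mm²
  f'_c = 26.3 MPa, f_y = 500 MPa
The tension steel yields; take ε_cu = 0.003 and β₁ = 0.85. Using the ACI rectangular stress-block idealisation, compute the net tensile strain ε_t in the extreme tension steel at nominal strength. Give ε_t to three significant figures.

a = A_s f_y/(0.85 f'_c b) = 296.93 mm.
β₁ = 0.85, so c = a/β₁ = 296.93/0.85 = 349.33 mm.
From the linear strain diagram with ε_cu = 0.003: ε_t = 0.003 (d − c)/c = 0.003 × (655 − 349.33)/349.33 = 0.00263.
ε_t < 0.004 — the section is over-reinforced for flexure under ACI limits.

ε_t ≈ 0.00263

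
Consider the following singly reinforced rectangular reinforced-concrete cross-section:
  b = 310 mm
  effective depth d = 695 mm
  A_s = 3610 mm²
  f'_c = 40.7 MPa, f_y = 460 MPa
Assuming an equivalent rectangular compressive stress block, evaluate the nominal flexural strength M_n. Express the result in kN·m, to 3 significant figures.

M_n ≈ 1030 kN·m

T = A_s f_y = 3610 × 460 = 1660600 N = 1660.6 kN.
From C = T: a = T/(0.85 f'_c b) = 1660600/(0.85 × 40.7 × 310) = 154.84 mm.
M_n = T(d − a/2) = 1660.6 kN × (695 − 77.42) mm = 1025.55 kN·m.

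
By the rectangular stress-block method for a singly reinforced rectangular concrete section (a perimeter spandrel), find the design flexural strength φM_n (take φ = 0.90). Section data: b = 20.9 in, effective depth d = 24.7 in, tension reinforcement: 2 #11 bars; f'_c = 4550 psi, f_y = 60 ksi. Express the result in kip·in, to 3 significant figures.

A_s = 2 × 1.56 = 3.12 in².
T = A_s f_y = 3.12 × 60 = 187.2 kips.
a = T/(0.85 f'_c b) = 187.2/(0.85 × 4.55 × 20.9) = 2.316 in.
M_n = T(d − a/2) = 187.2 × (24.7 − 1.158) = 4407.1 kip·in.
φM_n = 0.90 × 4407.1 = 3966.4 kip·in.

φM_n ≈ 3970 kip·in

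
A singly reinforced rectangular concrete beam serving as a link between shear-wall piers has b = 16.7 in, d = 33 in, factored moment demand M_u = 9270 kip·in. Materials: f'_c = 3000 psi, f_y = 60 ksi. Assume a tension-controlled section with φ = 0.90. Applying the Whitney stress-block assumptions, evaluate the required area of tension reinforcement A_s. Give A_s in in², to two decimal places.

M_n = M_u/φ = 9270/0.90 = 10300 kip·in.
From M_n = 0.85 f'_c a b (d − a/2):
a = d − √(d² − 2M_n/(0.85 f'_c b)) = 33 − √(33² − 2 × 10300/(0.85 × 3 × 16.7)) = 8.398 in.
A_s = 0.85 f'_c a b / f_y = 0.85 × 3 × 8.398 × 16.7 / 60 = 5.960 in².

A_s ≈ 5.96 in²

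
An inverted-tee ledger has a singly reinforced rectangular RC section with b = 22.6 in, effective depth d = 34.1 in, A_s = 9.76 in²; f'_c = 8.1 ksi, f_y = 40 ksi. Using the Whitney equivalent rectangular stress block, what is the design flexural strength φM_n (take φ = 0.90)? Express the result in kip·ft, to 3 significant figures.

T = A_s f_y = 9.76 × 40 = 390.4 kips.
a = T/(0.85 f'_c b) = 390.4/(0.85 × 8.1 × 22.6) = 2.509 in.
M_n = T(d − a/2) = 390.4 × (34.1 − 1.2545) = 12822.9 kip·in = 12822.9/12 = 1068.58 kip·ft.
φM_n = 0.90 × 1068.58 = 961.72 kip·ft.

φM_n ≈ 962 kip·ft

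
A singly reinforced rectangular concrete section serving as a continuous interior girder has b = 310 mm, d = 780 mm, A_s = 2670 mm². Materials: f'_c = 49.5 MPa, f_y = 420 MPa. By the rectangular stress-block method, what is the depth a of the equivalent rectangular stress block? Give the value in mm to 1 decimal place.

T = A_s f_y = 2670 × 420 = 1121400 N = 1121.4 kN.
Setting C = 0.85 f'_c a b equal to T: a = 1121400/(0.85 × 49.5 × 310) = 86.0 mm.

a ≈ 86.0 mm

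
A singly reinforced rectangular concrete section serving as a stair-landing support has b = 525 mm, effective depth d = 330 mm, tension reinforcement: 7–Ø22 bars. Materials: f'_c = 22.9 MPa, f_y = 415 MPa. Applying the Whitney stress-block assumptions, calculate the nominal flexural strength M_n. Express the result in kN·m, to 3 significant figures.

A_s = 7 × 380 = 2660 mm².
T = A_s f_y = 2660 × 415 = 1103900 N = 1103.9 kN.
From C = T: a = T/(0.85 f'_c b) = 1103900/(0.85 × 22.9 × 525) = 108.02 mm.
M_n = T(d − a/2) = 1103.9 kN × (330 − 54.01) mm = 304.67 kN·m.

M_n ≈ 305 kN·m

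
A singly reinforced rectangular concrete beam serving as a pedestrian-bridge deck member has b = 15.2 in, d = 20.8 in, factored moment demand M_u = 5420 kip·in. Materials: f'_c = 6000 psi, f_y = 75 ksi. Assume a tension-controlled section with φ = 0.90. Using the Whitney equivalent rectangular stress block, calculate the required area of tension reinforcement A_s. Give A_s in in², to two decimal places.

M_n = M_u/φ = 5420/0.90 = 6022.22 kip·in.
From M_n = 0.85 f'_c a b (d − a/2):
a = d − √(d² − 2M_n/(0.85 f'_c b)) = 20.8 − √(20.8² − 2 × 6022.22/(0.85 × 6 × 15.2)) = 4.149 in.
A_s = 0.85 f'_c a b / f_y = 0.85 × 6 × 4.149 × 15.2 / 75 = 4.288 in².

A_s ≈ 4.29 in²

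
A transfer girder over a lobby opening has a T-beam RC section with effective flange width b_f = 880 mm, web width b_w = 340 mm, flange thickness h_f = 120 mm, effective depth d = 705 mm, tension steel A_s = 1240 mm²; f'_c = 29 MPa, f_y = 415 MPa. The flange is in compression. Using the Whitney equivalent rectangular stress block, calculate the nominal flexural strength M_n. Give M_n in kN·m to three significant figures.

Tension: T = A_s f_y = 1240 × 415 = 514600 N.
Try a within the flange: a = T/(0.85 f'_c b_f) = 514600/(0.85 × 29 × 880) = 23.72 mm.
Since a = 23.72 ≤ h_f = 120 mm, the stress block lies entirely in the flange; analyse as a rectangular beam of width b_f.
M_n = T(d − a/2) = 514600 × (705 − 11.86) = 356.69 × 10⁶ N·mm.
M_n = 356.69 kN·m.

M_n ≈ 357 kN·m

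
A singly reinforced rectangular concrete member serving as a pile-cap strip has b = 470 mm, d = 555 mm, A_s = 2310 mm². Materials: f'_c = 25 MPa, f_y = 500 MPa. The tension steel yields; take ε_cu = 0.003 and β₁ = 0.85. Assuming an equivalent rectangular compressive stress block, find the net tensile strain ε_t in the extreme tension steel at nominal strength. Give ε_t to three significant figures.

a = A_s f_y/(0.85 f'_c b) = 115.64 mm.
β₁ = 0.85, so c = a/β₁ = 115.64/0.85 = 136.05 mm.
From the linear strain diagram with ε_cu = 0.003: ε_t = 0.003 (d − c)/c = 0.003 × (555 − 136.05)/136.05 = 0.00924.
Since ε_t ≥ 0.005, the section is tension-controlled.

ε_t ≈ 0.00924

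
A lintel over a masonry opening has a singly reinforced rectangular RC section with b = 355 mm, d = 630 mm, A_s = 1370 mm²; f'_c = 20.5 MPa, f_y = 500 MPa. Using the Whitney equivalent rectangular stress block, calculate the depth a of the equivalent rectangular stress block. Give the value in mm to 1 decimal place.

a ≈ 110.7 mm

T = A_s f_y = 1370 × 500 = 685000 N = 685 kN.
Setting C = 0.85 f'_c a b equal to T: a = 685000/(0.85 × 20.5 × 355) = 110.7 mm.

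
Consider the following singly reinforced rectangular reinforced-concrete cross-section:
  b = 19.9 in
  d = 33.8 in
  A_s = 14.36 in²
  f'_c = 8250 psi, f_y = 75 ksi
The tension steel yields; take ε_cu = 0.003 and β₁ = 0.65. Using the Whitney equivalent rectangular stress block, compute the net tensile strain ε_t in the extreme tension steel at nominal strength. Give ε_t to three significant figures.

ε_t ≈ 0.00554

a = A_s f_y/(0.85 f'_c b) = 7.718 in.
β₁ = 0.65, so c = a/β₁ = 7.718/0.65 = 11.874 in.
From the linear strain diagram with ε_cu = 0.003: ε_t = 0.003 (d − c)/c = 0.003 × (33.8 − 11.874)/11.874 = 0.00554.
Since ε_t ≥ 0.005, the section is tension-controlled.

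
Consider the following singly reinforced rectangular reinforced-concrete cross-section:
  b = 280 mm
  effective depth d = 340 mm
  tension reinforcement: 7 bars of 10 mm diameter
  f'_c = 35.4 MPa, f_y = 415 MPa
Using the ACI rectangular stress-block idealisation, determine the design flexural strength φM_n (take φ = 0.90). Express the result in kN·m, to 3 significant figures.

φM_n ≈ 67.0 kN·m

A_s = 7 × 78.5 = 549.5 mm².
T = A_s f_y = 549.5 × 415 = 228042.5 N = 228.0425 kN.
From C = T: a = T/(0.85 f'_c b) = 228042.5/(0.85 × 35.4 × 280) = 27.07 mm.
M_n = T(d − a/2) = 228.0425 kN × (340 − 13.535) mm = 74.45 kN·m.
φM_n = 0.90 × 74.45 = 67.01 kN·m.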